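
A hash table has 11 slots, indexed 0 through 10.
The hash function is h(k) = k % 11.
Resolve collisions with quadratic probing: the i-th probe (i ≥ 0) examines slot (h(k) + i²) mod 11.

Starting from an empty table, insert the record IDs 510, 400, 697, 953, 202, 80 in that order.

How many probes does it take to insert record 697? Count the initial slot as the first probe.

3

510: h=4 => slot 4
400: h=4, probe 4,5 => slot 5
697: h=4, probe 4,5,8 => slot 8
953: h=7 => slot 7
202: h=4, probe 4,5,8,2 => slot 2
80: h=3 => slot 3
Table: [-, -, 202, 80, 510, 400, -, 953, 697, -, -]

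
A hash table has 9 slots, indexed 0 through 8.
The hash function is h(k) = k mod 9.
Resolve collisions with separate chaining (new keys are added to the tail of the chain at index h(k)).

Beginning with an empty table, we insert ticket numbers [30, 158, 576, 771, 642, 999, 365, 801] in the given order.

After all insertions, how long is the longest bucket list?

Insert 30: h=3, bucket 3 empty -> new chain.
Insert 158: h=5, bucket 5 empty -> new chain.
Insert 576: h=0, bucket 0 empty -> new chain.
Insert 771: h=6, bucket 6 empty -> new chain.
Insert 642: h=3, bucket 3 nonempty -> append to chain.
Insert 999: h=0, bucket 0 nonempty -> append to chain.
Insert 365: h=5, bucket 5 nonempty -> append to chain.
Insert 801: h=0, bucket 0 nonempty -> append to chain.
Final buckets:
0: 576 -> 999 -> 801
1: -
2: -
3: 30 -> 642
4: -
5: 158 -> 365
6: 771
7: -
8: -

3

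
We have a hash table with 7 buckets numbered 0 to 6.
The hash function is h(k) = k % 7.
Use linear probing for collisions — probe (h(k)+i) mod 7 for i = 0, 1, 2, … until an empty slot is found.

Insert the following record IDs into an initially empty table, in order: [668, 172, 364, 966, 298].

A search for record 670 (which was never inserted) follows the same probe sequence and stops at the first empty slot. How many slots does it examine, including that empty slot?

2

668: h=3 → slot 3
172: h=4 → slot 4
364: h=0 → slot 0
966: h=0, probe 0,1 → slot 1
298: h=4, probe 4,5 → slot 5
Table: [364, 966, ., 668, 172, 298, .]
Lookup 670: h=5, probe 5,6 → slot 6 empty, not found.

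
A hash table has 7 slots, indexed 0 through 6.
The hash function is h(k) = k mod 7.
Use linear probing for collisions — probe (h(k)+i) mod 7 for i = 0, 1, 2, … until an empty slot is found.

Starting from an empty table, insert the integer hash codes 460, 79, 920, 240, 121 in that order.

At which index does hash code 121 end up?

Insert 460: h=5, slot 5 empty => index 5.
Insert 79: h=2, slot 2 empty => index 2.
Insert 920: h=3, slot 3 empty => index 3.
Insert 240: h=2, slots 2,3 occupied => index 4.
Insert 121: h=2, slots 2,3,4,5 occupied => index 6.
Table: [_, _, 79, 920, 240, 460, 121]

6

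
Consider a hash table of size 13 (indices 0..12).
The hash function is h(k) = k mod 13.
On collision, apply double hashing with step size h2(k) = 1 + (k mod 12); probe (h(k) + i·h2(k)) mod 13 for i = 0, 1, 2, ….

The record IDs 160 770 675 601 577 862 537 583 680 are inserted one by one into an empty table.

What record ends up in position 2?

862

160 hashes to 4; slot 4 is free → place at 4.
770 hashes to 3; slot 3 is free → place at 3.
675 hashes to 12; slot 12 is free → place at 12.
601 hashes to 3, h2=2; 3 taken → place at 5.
577 hashes to 5, h2=2; 5 taken → place at 7.
862 hashes to 4, h2=11; 4 taken → place at 2.
537 hashes to 4, h2=10; 4 taken → place at 1.
583 hashes to 11; slot 11 is free → place at 11.
680 hashes to 4, h2=9; 4 taken → place at 0.
Table: [680, 537, 862, 770, 160, 601, ., 577, ., ., ., 583, 675]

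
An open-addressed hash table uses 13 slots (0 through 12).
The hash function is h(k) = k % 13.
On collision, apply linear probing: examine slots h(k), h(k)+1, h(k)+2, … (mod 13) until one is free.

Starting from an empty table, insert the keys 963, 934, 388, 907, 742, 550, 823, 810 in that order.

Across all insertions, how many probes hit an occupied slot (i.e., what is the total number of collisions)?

963: h=1 → slot 1
934: h=11 → slot 11
388: h=11, probe 11,12 → slot 12
907: h=10 → slot 10
742: h=1, probe 1,2 → slot 2
550: h=4 → slot 4
823: h=4, probe 4,5 → slot 5
810: h=4, probe 4,5,6 → slot 6
Table: [_, 963, 742, _, 550, 823, 810, _, _, _, 907, 934, 388]

5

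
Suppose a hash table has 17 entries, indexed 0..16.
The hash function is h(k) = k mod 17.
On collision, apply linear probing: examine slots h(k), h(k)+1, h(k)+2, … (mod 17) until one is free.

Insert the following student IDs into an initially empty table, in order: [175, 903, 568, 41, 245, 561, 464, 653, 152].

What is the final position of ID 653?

10

Insert 175: h=5, slot 5 empty → index 5.
Insert 903: h=2, slot 2 empty → index 2.
Insert 568: h=7, slot 7 empty → index 7.
Insert 41: h=7, slot 7 occupied → index 8.
Insert 245: h=7, slots 7,8 occupied → index 9.
Insert 561: h=0, slot 0 empty → index 0.
Insert 464: h=5, slot 5 occupied → index 6.
Insert 653: h=7, slots 7,8,9 occupied → index 10.
Insert 152: h=16, slot 16 empty → index 16.
Table: [561, ., 903, ., ., 175, 464, 568, 41, 245, 653, ., ., ., ., ., 152]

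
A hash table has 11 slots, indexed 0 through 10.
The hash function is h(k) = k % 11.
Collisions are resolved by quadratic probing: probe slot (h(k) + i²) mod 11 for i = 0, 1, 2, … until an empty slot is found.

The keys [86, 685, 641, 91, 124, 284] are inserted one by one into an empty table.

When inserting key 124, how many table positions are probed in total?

Insert 86: h=9, slot 9 empty => index 9.
Insert 685: h=3, slot 3 empty => index 3.
Insert 641: h=3, slot 3 occupied => index 4.
Insert 91: h=3, slots 3,4 occupied => index 7.
Insert 124: h=3, slots 3,4,7 occupied => index 1.
Insert 284: h=9, slot 9 occupied => index 10.
Table: [., 124, ., 685, 641, ., ., 91, ., 86, 284]

4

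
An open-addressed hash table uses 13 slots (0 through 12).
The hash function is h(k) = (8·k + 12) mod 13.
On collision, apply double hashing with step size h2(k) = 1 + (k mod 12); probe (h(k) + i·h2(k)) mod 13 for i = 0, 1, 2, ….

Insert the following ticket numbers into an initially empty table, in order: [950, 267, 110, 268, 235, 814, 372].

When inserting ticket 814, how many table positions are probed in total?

2

950: h=7 -> slot 7
267: h=3 -> slot 3
110: h=8 -> slot 8
268: h=11 -> slot 11
235: h=7, h2=8, probe 7,2 -> slot 2
814: h=11, h2=11, probe 11,9 -> slot 9
372: h=11, h2=1, probe 11,12 -> slot 12
Table: [_, _, 235, 267, _, _, _, 950, 110, 814, _, 268, 372]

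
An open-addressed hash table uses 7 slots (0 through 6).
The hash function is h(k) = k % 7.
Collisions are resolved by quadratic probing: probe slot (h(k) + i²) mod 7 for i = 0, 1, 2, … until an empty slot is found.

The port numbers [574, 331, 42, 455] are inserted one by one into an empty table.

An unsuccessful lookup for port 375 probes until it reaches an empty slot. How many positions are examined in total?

574 hashes to 0; slot 0 is free → place at 0.
331 hashes to 2; slot 2 is free → place at 2.
42 hashes to 0; 0 taken → place at 1.
455 hashes to 0; 0,1 taken → place at 4.
Table: [574, 42, 331, _, 455, _, _]
Lookup 375: h=4, probe 4,5 → slot 5 empty, not found.

2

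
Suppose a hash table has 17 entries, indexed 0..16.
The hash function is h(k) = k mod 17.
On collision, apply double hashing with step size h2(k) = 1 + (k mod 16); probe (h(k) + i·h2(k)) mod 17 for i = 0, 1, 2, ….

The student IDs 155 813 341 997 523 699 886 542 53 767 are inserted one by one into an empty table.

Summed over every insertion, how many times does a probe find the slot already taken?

155 hashes to 2; slot 2 is free → place at 2.
813 hashes to 14; slot 14 is free → place at 14.
341 hashes to 1; slot 1 is free → place at 1.
997 hashes to 11; slot 11 is free → place at 11.
523 hashes to 13; slot 13 is free → place at 13.
699 hashes to 2, h2=12; 2,14 taken → place at 9.
886 hashes to 2, h2=7; 2,9 taken → place at 16.
542 hashes to 15; slot 15 is free → place at 15.
53 hashes to 2, h2=6; 2 taken → place at 8.
767 hashes to 2, h2=16; 2,1 taken → place at 0.
Table: [767, 341, 155, ., ., ., ., ., 53, 699, ., 997, ., 523, 813, 542, 886]

7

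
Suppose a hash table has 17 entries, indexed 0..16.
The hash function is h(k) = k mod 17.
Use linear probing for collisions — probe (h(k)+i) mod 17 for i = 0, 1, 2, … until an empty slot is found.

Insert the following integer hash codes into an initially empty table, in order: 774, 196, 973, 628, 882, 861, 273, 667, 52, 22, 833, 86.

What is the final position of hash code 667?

5

774 hashes to 9; slot 9 is free => place at 9.
196 hashes to 9; 9 taken => place at 10.
973 hashes to 4; slot 4 is free => place at 4.
628 hashes to 16; slot 16 is free => place at 16.
882 hashes to 15; slot 15 is free => place at 15.
861 hashes to 11; slot 11 is free => place at 11.
273 hashes to 1; slot 1 is free => place at 1.
667 hashes to 4; 4 taken => place at 5.
52 hashes to 1; 1 taken => place at 2.
22 hashes to 5; 5 taken => place at 6.
833 hashes to 0; slot 0 is free => place at 0.
86 hashes to 1; 1,2 taken => place at 3.
Table: [833, 273, 52, 86, 973, 667, 22, _, _, 774, 196, 861, _, _, _, 882, 628]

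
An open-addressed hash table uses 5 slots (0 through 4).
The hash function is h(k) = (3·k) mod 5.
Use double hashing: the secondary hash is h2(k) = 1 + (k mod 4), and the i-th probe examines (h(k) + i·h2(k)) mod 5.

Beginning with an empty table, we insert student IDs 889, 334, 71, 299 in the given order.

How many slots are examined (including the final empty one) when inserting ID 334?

2

889: h=2 -> slot 2
334: h=2, h2=3, probe 2,0 -> slot 0
71: h=3 -> slot 3
299: h=2, h2=4, probe 2,1 -> slot 1
Table: [334, 299, 889, 71, ∅]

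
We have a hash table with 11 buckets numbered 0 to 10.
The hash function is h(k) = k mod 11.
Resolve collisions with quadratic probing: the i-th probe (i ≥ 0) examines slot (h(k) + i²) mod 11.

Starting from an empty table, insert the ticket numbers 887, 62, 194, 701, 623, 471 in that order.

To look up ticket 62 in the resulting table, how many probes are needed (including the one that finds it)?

887: h=7 => slot 7
62: h=7, probe 7,8 => slot 8
194: h=7, probe 7,8,0 => slot 0
701: h=8, probe 8,9 => slot 9
623: h=7, probe 7,8,0,5 => slot 5
471: h=9, probe 9,10 => slot 10
Table: [194, ∅, ∅, ∅, ∅, 623, ∅, 887, 62, 701, 471]
Lookup 62: h=7, probe 7,8 → found at 8.

2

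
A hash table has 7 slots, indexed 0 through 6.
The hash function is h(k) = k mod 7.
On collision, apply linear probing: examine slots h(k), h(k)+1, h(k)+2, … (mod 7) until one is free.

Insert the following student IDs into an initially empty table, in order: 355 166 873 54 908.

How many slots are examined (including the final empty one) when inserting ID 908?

355 hashes to 5; slot 5 is free → place at 5.
166 hashes to 5; 5 taken → place at 6.
873 hashes to 5; 5,6 taken → place at 0.
54 hashes to 5; 5,6,0 taken → place at 1.
908 hashes to 5; 5,6,0,1 taken → place at 2.
Table: [873, 54, 908, _, _, 355, 166]

5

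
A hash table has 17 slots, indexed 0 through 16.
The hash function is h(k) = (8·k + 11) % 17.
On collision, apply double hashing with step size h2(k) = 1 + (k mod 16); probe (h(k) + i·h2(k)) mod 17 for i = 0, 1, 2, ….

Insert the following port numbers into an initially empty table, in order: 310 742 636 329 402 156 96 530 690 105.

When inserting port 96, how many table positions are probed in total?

Insert 310: h=9, slot 9 empty → index 9.
Insert 742: h=14, slot 14 empty → index 14.
Insert 636: h=16, slot 16 empty → index 16.
Insert 329: h=8, slot 8 empty → index 8.
Insert 402: h=14, h2=3, slot 14 occupied → index 0.
Insert 156: h=1, slot 1 empty → index 1.
Insert 96: h=14, h2=1, slot 14 occupied → index 15.
Insert 530: h=1, h2=3, slot 1 occupied → index 4.
Insert 690: h=6, slot 6 empty → index 6.
Insert 105: h=1, h2=10, slot 1 occupied → index 11.
Table: [402, 156, ., ., 530, ., 690, ., 329, 310, ., 105, ., ., 742, 96, 636]

2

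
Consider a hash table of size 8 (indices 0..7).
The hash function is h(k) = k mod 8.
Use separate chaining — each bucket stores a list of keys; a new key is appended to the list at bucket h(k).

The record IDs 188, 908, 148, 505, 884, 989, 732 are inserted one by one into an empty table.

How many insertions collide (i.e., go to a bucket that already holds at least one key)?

Insert 188: h=4, bucket 4 empty -> new chain.
Insert 908: h=4, bucket 4 nonempty -> append to chain.
Insert 148: h=4, bucket 4 nonempty -> append to chain.
Insert 505: h=1, bucket 1 empty -> new chain.
Insert 884: h=4, bucket 4 nonempty -> append to chain.
Insert 989: h=5, bucket 5 empty -> new chain.
Insert 732: h=4, bucket 4 nonempty -> append to chain.
Final buckets:
0: _
1: 505
2: _
3: _
4: 188 -> 908 -> 148 -> 884 -> 732
5: 989
6: _
7: _

4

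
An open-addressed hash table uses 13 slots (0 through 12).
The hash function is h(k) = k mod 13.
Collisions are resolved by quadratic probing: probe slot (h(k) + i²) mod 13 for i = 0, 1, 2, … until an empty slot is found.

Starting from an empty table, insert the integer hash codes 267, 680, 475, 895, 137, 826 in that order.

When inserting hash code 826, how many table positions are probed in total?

Insert 267: h=7, slot 7 empty → index 7.
Insert 680: h=4, slot 4 empty → index 4.
Insert 475: h=7, slot 7 occupied → index 8.
Insert 895: h=11, slot 11 empty → index 11.
Insert 137: h=7, slots 7,8,11 occupied → index 3.
Insert 826: h=7, slots 7,8,11,3 occupied → index 10.
Table: [—, —, —, 137, 680, —, —, 267, 475, —, 826, 895, —]

5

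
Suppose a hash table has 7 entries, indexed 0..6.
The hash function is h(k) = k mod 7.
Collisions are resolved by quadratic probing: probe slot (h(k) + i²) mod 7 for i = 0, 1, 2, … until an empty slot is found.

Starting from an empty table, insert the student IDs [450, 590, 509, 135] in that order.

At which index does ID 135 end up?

450: h=2 => slot 2
590: h=2, probe 2,3 => slot 3
509: h=5 => slot 5
135: h=2, probe 2,3,6 => slot 6
Table: [-, -, 450, 590, -, 509, 135]

6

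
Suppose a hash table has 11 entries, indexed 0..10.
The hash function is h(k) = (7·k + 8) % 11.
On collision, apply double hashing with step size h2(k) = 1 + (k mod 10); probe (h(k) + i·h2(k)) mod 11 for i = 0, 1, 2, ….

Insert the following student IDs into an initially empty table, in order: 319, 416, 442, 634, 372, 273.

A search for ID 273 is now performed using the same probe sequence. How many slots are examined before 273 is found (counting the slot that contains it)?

319 hashes to 8; slot 8 is free -> place at 8.
416 hashes to 5; slot 5 is free -> place at 5.
442 hashes to 0; slot 0 is free -> place at 0.
634 hashes to 2; slot 2 is free -> place at 2.
372 hashes to 5, h2=3; 5,8,0 taken -> place at 3.
273 hashes to 5, h2=4; 5 taken -> place at 9.
Table: [442, _, 634, 372, _, 416, _, _, 319, 273, _]
Lookup 273: h=5, h2=4, probe 5,9 → found at 9.

2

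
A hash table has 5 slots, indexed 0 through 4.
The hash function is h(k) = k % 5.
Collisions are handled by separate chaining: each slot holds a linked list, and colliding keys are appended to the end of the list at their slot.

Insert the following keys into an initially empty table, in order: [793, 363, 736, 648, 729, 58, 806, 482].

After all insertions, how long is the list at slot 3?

4

Insert 793: h=3, bucket 3 empty → new chain.
Insert 363: h=3, bucket 3 nonempty → append to chain.
Insert 736: h=1, bucket 1 empty → new chain.
Insert 648: h=3, bucket 3 nonempty → append to chain.
Insert 729: h=4, bucket 4 empty → new chain.
Insert 58: h=3, bucket 3 nonempty → append to chain.
Insert 806: h=1, bucket 1 nonempty → append to chain.
Insert 482: h=2, bucket 2 empty → new chain.
Final buckets:
0: _
1: 736 -> 806
2: 482
3: 793 -> 363 -> 648 -> 58
4: 729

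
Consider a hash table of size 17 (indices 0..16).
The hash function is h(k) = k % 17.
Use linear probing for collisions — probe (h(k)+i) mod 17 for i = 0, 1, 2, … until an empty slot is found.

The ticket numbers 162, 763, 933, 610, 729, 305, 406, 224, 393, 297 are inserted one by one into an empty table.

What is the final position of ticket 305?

2

162: h=9 → slot 9
763: h=15 → slot 15
933: h=15, probe 15,16 → slot 16
610: h=15, probe 15,16,0 → slot 0
729: h=15, probe 15,16,0,1 → slot 1
305: h=16, probe 16,0,1,2 → slot 2
406: h=15, probe 15,16,0,1,2,3 → slot 3
224: h=3, probe 3,4 → slot 4
393: h=2, probe 2,3,4,5 → slot 5
297: h=8 → slot 8
Table: [610, 729, 305, 406, 224, 393, ., ., 297, 162, ., ., ., ., ., 763, 933]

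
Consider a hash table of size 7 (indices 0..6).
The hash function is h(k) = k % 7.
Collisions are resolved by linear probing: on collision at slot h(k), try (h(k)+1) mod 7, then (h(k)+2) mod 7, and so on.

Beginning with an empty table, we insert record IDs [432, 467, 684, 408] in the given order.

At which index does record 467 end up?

6

432: h=5 → slot 5
467: h=5, probe 5,6 → slot 6
684: h=5, probe 5,6,0 → slot 0
408: h=2 → slot 2
Table: [684, ∅, 408, ∅, ∅, 432, 467]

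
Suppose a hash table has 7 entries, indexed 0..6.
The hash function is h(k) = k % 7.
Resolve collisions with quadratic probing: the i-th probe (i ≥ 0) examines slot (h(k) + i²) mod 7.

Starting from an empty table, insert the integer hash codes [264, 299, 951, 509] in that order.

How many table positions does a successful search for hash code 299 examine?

2

264 hashes to 5; slot 5 is free → place at 5.
299 hashes to 5; 5 taken → place at 6.
951 hashes to 6; 6 taken → place at 0.
509 hashes to 5; 5,6 taken → place at 2.
Table: [951, ∅, 509, ∅, ∅, 264, 299]
Lookup 299: h=5, probe 5,6 → found at 6.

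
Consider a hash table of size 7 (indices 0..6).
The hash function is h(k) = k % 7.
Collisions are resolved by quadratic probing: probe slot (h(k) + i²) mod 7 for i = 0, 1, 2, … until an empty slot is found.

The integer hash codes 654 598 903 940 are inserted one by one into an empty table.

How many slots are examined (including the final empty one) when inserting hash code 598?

Insert 654: h=3, slot 3 empty => index 3.
Insert 598: h=3, slot 3 occupied => index 4.
Insert 903: h=0, slot 0 empty => index 0.
Insert 940: h=2, slot 2 empty => index 2.
Table: [903, -, 940, 654, 598, -, -]

2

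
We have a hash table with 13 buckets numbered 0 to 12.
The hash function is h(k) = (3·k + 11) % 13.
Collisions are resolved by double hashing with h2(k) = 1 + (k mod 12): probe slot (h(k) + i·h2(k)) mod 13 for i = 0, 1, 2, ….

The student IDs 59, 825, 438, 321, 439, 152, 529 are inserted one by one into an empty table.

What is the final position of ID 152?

8

59 hashes to 6; slot 6 is free → place at 6.
825 hashes to 3; slot 3 is free → place at 3.
438 hashes to 12; slot 12 is free → place at 12.
321 hashes to 12, h2=10; 12 taken → place at 9.
439 hashes to 2; slot 2 is free → place at 2.
152 hashes to 12, h2=9; 12 taken → place at 8.
529 hashes to 12, h2=2; 12 taken → place at 1.
Table: [—, 529, 439, 825, —, —, 59, —, 152, 321, —, —, 438]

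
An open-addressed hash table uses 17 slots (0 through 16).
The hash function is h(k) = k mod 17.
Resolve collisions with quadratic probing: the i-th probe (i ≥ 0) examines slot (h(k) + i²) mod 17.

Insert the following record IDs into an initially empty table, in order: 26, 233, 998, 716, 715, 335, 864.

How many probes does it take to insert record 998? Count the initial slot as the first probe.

26 hashes to 9; slot 9 is free -> place at 9.
233 hashes to 12; slot 12 is free -> place at 12.
998 hashes to 12; 12 taken -> place at 13.
716 hashes to 2; slot 2 is free -> place at 2.
715 hashes to 1; slot 1 is free -> place at 1.
335 hashes to 12; 12,13 taken -> place at 16.
864 hashes to 14; slot 14 is free -> place at 14.
Table: [_, 715, 716, _, _, _, _, _, _, 26, _, _, 233, 998, 864, _, 335]

2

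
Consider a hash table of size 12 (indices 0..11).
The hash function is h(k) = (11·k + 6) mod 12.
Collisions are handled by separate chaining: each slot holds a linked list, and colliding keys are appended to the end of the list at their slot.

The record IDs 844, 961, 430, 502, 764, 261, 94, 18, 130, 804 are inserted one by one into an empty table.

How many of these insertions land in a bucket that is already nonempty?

Insert 844: h=2, bucket 2 empty -> new chain.
Insert 961: h=5, bucket 5 empty -> new chain.
Insert 430: h=8, bucket 8 empty -> new chain.
Insert 502: h=8, bucket 8 nonempty -> append to chain.
Insert 764: h=10, bucket 10 empty -> new chain.
Insert 261: h=9, bucket 9 empty -> new chain.
Insert 94: h=8, bucket 8 nonempty -> append to chain.
Insert 18: h=0, bucket 0 empty -> new chain.
Insert 130: h=8, bucket 8 nonempty -> append to chain.
Insert 804: h=6, bucket 6 empty -> new chain.
Final buckets:
0: 18
1: _
2: 844
3: _
4: _
5: 961
6: 804
7: _
8: 430 -> 502 -> 94 -> 130
9: 261
10: 764
11: _

3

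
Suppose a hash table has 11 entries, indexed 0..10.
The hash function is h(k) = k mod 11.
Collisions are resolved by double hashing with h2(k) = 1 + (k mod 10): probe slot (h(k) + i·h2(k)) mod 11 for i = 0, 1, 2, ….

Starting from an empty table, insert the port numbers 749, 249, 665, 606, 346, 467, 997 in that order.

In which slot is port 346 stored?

4

749 hashes to 1; slot 1 is free → place at 1.
249 hashes to 7; slot 7 is free → place at 7.
665 hashes to 5; slot 5 is free → place at 5.
606 hashes to 1, h2=7; 1 taken → place at 8.
346 hashes to 5, h2=7; 5,1,8 taken → place at 4.
467 hashes to 5, h2=8; 5 taken → place at 2.
997 hashes to 7, h2=8; 7,4,1 taken → place at 9.
Table: [-, 749, 467, -, 346, 665, -, 249, 606, 997, -]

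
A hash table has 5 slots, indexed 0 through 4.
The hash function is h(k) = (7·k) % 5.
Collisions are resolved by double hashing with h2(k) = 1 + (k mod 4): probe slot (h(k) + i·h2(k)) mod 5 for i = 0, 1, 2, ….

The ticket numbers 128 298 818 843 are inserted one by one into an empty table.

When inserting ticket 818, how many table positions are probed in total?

128: h=1 => slot 1
298: h=1, h2=3, probe 1,4 => slot 4
818: h=1, h2=3, probe 1,4,2 => slot 2
843: h=1, h2=4, probe 1,0 => slot 0
Table: [843, 128, 818, —, 298]

3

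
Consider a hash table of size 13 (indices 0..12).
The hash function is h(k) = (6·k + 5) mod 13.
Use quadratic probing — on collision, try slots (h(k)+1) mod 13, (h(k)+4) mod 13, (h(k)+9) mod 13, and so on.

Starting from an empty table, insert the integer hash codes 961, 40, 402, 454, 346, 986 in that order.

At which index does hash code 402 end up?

961: h=12 → slot 12
40: h=11 → slot 11
402: h=12, probe 12,0 → slot 0
454: h=12, probe 12,0,3 → slot 3
346: h=1 → slot 1
986: h=6 → slot 6
Table: [402, 346, _, 454, _, _, 986, _, _, _, _, 40, 961]

0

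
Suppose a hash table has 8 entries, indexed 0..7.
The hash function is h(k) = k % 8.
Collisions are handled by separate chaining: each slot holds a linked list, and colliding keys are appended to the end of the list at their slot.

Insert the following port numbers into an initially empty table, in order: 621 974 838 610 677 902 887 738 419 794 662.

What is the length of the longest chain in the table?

4

621 -> bucket 5
974 -> bucket 6
838 -> bucket 6 (collision)
610 -> bucket 2
677 -> bucket 5 (collision)
902 -> bucket 6 (collision)
887 -> bucket 7
738 -> bucket 2 (collision)
419 -> bucket 3
794 -> bucket 2 (collision)
662 -> bucket 6 (collision)
Final buckets:
0: .
1: .
2: 610 -> 738 -> 794
3: 419
4: .
5: 621 -> 677
6: 974 -> 838 -> 902 -> 662
7: 887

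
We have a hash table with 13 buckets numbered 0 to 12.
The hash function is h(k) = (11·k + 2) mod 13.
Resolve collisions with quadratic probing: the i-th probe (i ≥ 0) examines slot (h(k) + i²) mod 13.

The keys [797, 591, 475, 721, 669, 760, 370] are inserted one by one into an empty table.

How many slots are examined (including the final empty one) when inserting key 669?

4

797: h=7 -> slot 7
591: h=3 -> slot 3
475: h=1 -> slot 1
721: h=3, probe 3,4 -> slot 4
669: h=3, probe 3,4,7,12 -> slot 12
760: h=3, probe 3,4,7,12,6 -> slot 6
370: h=3, probe 3,4,7,12,6,2 -> slot 2
Table: [∅, 475, 370, 591, 721, ∅, 760, 797, ∅, ∅, ∅, ∅, 669]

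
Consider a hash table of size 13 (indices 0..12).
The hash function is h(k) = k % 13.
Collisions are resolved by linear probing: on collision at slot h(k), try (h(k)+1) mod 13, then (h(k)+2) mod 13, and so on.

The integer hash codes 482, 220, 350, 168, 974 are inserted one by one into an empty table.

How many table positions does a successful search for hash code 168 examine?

4

482 hashes to 1; slot 1 is free -> place at 1.
220 hashes to 12; slot 12 is free -> place at 12.
350 hashes to 12; 12 taken -> place at 0.
168 hashes to 12; 12,0,1 taken -> place at 2.
974 hashes to 12; 12,0,1,2 taken -> place at 3.
Table: [350, 482, 168, 974, ∅, ∅, ∅, ∅, ∅, ∅, ∅, ∅, 220]
Lookup 168: h=12, probe 12,0,1,2 → found at 2.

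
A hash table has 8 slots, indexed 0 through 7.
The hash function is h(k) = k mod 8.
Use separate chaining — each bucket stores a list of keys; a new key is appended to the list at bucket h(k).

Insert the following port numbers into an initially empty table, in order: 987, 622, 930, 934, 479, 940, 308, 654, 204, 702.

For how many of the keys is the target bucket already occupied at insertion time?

987 → bucket 3
622 → bucket 6
930 → bucket 2
934 → bucket 6 (collision)
479 → bucket 7
940 → bucket 4
308 → bucket 4 (collision)
654 → bucket 6 (collision)
204 → bucket 4 (collision)
702 → bucket 6 (collision)
Final buckets:
0: ∅
1: ∅
2: 930
3: 987
4: 940 -> 308 -> 204
5: ∅
6: 622 -> 934 -> 654 -> 702
7: 479

5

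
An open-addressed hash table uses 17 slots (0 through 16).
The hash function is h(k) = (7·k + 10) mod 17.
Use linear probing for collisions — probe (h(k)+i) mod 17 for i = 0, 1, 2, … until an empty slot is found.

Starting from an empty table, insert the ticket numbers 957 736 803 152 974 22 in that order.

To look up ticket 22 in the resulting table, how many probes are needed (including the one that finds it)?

957 hashes to 11; slot 11 is free → place at 11.
736 hashes to 11; 11 taken → place at 12.
803 hashes to 4; slot 4 is free → place at 4.
152 hashes to 3; slot 3 is free → place at 3.
974 hashes to 11; 11,12 taken → place at 13.
22 hashes to 11; 11,12,13 taken → place at 14.
Table: [—, —, —, 152, 803, —, —, —, —, —, —, 957, 736, 974, 22, —, —]
Lookup 22: h=11, probe 11,12,13,14 → found at 14.

4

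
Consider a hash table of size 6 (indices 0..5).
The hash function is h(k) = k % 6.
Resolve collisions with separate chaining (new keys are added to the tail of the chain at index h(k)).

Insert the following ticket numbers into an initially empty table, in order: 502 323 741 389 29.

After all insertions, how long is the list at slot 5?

Insert 502: h=4, bucket 4 empty → new chain.
Insert 323: h=5, bucket 5 empty → new chain.
Insert 741: h=3, bucket 3 empty → new chain.
Insert 389: h=5, bucket 5 nonempty → append to chain.
Insert 29: h=5, bucket 5 nonempty → append to chain.
Final buckets:
0: _
1: _
2: _
3: 741
4: 502
5: 323 -> 389 -> 29

3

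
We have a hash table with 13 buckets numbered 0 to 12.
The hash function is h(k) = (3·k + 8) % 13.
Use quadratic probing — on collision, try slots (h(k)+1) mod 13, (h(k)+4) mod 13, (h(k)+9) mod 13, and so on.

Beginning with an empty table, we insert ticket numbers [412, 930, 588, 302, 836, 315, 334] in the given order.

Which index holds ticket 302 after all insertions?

Insert 412: h=9, slot 9 empty → index 9.
Insert 930: h=3, slot 3 empty → index 3.
Insert 588: h=4, slot 4 empty → index 4.
Insert 302: h=4, slot 4 occupied → index 5.
Insert 836: h=7, slot 7 empty → index 7.
Insert 315: h=4, slots 4,5 occupied → index 8.
Insert 334: h=9, slot 9 occupied → index 10.
Table: [∅, ∅, ∅, 930, 588, 302, ∅, 836, 315, 412, 334, ∅, ∅]

5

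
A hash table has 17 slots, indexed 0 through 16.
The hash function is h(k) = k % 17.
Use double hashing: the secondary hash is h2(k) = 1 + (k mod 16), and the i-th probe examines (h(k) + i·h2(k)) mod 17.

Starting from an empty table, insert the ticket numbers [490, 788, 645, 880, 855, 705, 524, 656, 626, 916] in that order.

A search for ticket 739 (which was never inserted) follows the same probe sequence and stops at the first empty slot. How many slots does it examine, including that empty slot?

2

490 hashes to 14; slot 14 is free => place at 14.
788 hashes to 6; slot 6 is free => place at 6.
645 hashes to 16; slot 16 is free => place at 16.
880 hashes to 13; slot 13 is free => place at 13.
855 hashes to 5; slot 5 is free => place at 5.
705 hashes to 8; slot 8 is free => place at 8.
524 hashes to 14, h2=13; 14 taken => place at 10.
656 hashes to 10, h2=1; 10 taken => place at 11.
626 hashes to 14, h2=3; 14 taken => place at 0.
916 hashes to 15; slot 15 is free => place at 15.
Table: [626, -, -, -, -, 855, 788, -, 705, -, 524, 656, -, 880, 490, 916, 645]
Lookup 739: h=8, h2=4, probe 8,12 → slot 12 empty, not found.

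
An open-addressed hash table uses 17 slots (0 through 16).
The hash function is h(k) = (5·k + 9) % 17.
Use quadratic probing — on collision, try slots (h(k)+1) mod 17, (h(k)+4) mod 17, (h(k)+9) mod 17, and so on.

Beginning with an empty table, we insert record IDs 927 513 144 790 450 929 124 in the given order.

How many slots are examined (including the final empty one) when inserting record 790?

Insert 927: h=3, slot 3 empty -> index 3.
Insert 513: h=7, slot 7 empty -> index 7.
Insert 144: h=15, slot 15 empty -> index 15.
Insert 790: h=15, slot 15 occupied -> index 16.
Insert 450: h=15, slots 15,16 occupied -> index 2.
Insert 929: h=13, slot 13 empty -> index 13.
Insert 124: h=0, slot 0 empty -> index 0.
Table: [124, ∅, 450, 927, ∅, ∅, ∅, 513, ∅, ∅, ∅, ∅, ∅, 929, ∅, 144, 790]

2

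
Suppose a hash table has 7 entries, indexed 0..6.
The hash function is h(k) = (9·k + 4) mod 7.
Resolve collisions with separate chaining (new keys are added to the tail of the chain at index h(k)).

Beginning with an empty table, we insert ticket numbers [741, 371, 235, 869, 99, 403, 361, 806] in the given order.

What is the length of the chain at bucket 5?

3

Insert 741: h=2, bucket 2 empty -> new chain.
Insert 371: h=4, bucket 4 empty -> new chain.
Insert 235: h=5, bucket 5 empty -> new chain.
Insert 869: h=6, bucket 6 empty -> new chain.
Insert 99: h=6, bucket 6 nonempty -> append to chain.
Insert 403: h=5, bucket 5 nonempty -> append to chain.
Insert 361: h=5, bucket 5 nonempty -> append to chain.
Insert 806: h=6, bucket 6 nonempty -> append to chain.
Final buckets:
0: ∅
1: ∅
2: 741
3: ∅
4: 371
5: 235 -> 403 -> 361
6: 869 -> 99 -> 806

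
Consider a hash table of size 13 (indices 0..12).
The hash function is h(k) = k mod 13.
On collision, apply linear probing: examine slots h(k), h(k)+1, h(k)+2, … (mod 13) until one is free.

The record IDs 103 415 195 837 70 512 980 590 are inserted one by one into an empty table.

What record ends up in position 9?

103: h=12 → slot 12
415: h=12, probe 12,0 → slot 0
195: h=0, probe 0,1 → slot 1
837: h=5 → slot 5
70: h=5, probe 5,6 → slot 6
512: h=5, probe 5,6,7 → slot 7
980: h=5, probe 5,6,7,8 → slot 8
590: h=5, probe 5,6,7,8,9 → slot 9
Table: [415, 195, -, -, -, 837, 70, 512, 980, 590, -, -, 103]

590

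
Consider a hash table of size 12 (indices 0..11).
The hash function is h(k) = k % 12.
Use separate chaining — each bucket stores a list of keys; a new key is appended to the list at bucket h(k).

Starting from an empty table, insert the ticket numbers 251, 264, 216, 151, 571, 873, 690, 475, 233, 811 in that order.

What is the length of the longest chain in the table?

251 → bucket 11
264 → bucket 0
216 → bucket 0 (collision)
151 → bucket 7
571 → bucket 7 (collision)
873 → bucket 9
690 → bucket 6
475 → bucket 7 (collision)
233 → bucket 5
811 → bucket 7 (collision)
Final buckets:
0: 264 -> 216
1: —
2: —
3: —
4: —
5: 233
6: 690
7: 151 -> 571 -> 475 -> 811
8: —
9: 873
10: —
11: 251

4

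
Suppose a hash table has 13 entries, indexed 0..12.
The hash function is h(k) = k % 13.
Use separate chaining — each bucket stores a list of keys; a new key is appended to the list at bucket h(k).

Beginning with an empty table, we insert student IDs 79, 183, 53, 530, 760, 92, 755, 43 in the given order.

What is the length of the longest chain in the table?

5

79 → bucket 1
183 → bucket 1 (collision)
53 → bucket 1 (collision)
530 → bucket 10
760 → bucket 6
92 → bucket 1 (collision)
755 → bucket 1 (collision)
43 → bucket 4
Final buckets:
0: —
1: 79 -> 183 -> 53 -> 92 -> 755
2: —
3: —
4: 43
5: —
6: 760
7: —
8: —
9: —
10: 530
11: —
12: —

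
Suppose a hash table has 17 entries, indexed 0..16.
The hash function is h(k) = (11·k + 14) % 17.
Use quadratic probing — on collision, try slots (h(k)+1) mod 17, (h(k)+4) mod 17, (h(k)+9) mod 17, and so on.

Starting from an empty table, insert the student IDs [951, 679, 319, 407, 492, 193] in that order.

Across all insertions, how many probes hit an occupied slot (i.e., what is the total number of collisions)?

951 hashes to 3; slot 3 is free -> place at 3.
679 hashes to 3; 3 taken -> place at 4.
319 hashes to 4; 4 taken -> place at 5.
407 hashes to 3; 3,4 taken -> place at 7.
492 hashes to 3; 3,4,7 taken -> place at 12.
193 hashes to 12; 12 taken -> place at 13.
Table: [∅, ∅, ∅, 951, 679, 319, ∅, 407, ∅, ∅, ∅, ∅, 492, 193, ∅, ∅, ∅]

8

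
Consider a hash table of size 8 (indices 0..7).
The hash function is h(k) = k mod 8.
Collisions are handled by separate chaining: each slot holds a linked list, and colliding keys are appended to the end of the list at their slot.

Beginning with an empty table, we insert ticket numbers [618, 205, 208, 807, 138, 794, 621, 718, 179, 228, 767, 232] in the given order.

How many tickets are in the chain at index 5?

2

618 → bucket 2
205 → bucket 5
208 → bucket 0
807 → bucket 7
138 → bucket 2 (collision)
794 → bucket 2 (collision)
621 → bucket 5 (collision)
718 → bucket 6
179 → bucket 3
228 → bucket 4
767 → bucket 7 (collision)
232 → bucket 0 (collision)
Final buckets:
0: 208 -> 232
1: —
2: 618 -> 138 -> 794
3: 179
4: 228
5: 205 -> 621
6: 718
7: 807 -> 767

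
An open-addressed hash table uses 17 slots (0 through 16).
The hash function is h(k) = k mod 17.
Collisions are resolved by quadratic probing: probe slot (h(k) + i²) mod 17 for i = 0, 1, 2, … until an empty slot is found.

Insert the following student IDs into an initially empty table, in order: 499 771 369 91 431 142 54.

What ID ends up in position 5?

499 hashes to 6; slot 6 is free -> place at 6.
771 hashes to 6; 6 taken -> place at 7.
369 hashes to 12; slot 12 is free -> place at 12.
91 hashes to 6; 6,7 taken -> place at 10.
431 hashes to 6; 6,7,10 taken -> place at 15.
142 hashes to 6; 6,7,10,15 taken -> place at 5.
54 hashes to 3; slot 3 is free -> place at 3.
Table: [-, -, -, 54, -, 142, 499, 771, -, -, 91, -, 369, -, -, 431, -]

142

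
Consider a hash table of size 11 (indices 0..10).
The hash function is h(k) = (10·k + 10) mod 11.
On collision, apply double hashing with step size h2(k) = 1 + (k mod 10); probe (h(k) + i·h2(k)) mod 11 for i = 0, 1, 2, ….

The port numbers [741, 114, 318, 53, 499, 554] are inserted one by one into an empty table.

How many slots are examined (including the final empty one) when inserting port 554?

4

Insert 741: h=6, slot 6 empty => index 6.
Insert 114: h=6, h2=5, slot 6 occupied => index 0.
Insert 318: h=0, h2=9, slot 0 occupied => index 9.
Insert 53: h=1, slot 1 empty => index 1.
Insert 499: h=6, h2=10, slot 6 occupied => index 5.
Insert 554: h=6, h2=5, slots 6,0,5 occupied => index 10.
Table: [114, 53, ., ., ., 499, 741, ., ., 318, 554]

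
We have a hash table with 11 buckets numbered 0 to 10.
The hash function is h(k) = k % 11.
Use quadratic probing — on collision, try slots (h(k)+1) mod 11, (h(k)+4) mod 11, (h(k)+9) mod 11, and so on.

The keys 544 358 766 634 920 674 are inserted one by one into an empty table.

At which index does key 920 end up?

544 hashes to 5; slot 5 is free -> place at 5.
358 hashes to 6; slot 6 is free -> place at 6.
766 hashes to 7; slot 7 is free -> place at 7.
634 hashes to 7; 7 taken -> place at 8.
920 hashes to 7; 7,8 taken -> place at 0.
674 hashes to 3; slot 3 is free -> place at 3.
Table: [920, -, -, 674, -, 544, 358, 766, 634, -, -]

0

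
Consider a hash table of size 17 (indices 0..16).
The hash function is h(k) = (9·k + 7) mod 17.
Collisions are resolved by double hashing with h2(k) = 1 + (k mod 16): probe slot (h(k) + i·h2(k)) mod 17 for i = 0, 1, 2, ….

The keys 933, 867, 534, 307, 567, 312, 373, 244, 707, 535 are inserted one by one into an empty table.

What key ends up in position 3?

244

Insert 933: h=6, slot 6 empty -> index 6.
Insert 867: h=7, slot 7 empty -> index 7.
Insert 534: h=2, slot 2 empty -> index 2.
Insert 307: h=16, slot 16 empty -> index 16.
Insert 567: h=10, slot 10 empty -> index 10.
Insert 312: h=10, h2=9, slots 10,2 occupied -> index 11.
Insert 373: h=15, slot 15 empty -> index 15.
Insert 244: h=10, h2=5, slots 10,15 occupied -> index 3.
Insert 707: h=12, slot 12 empty -> index 12.
Insert 535: h=11, h2=8, slots 11,2,10 occupied -> index 1.
Table: [∅, 535, 534, 244, ∅, ∅, 933, 867, ∅, ∅, 567, 312, 707, ∅, ∅, 373, 307]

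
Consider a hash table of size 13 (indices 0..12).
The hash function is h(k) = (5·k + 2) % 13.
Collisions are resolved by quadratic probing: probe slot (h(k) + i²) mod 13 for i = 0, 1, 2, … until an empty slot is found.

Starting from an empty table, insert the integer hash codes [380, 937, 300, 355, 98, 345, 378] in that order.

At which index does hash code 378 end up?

380 hashes to 4; slot 4 is free → place at 4.
937 hashes to 7; slot 7 is free → place at 7.
300 hashes to 7; 7 taken → place at 8.
355 hashes to 9; slot 9 is free → place at 9.
98 hashes to 11; slot 11 is free → place at 11.
345 hashes to 11; 11 taken → place at 12.
378 hashes to 7; 7,8,11 taken → place at 3.
Table: [∅, ∅, ∅, 378, 380, ∅, ∅, 937, 300, 355, ∅, 98, 345]

3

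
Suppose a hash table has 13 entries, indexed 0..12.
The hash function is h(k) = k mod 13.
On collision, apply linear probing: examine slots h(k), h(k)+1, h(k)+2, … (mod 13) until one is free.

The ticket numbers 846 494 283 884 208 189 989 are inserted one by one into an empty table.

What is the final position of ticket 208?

846: h=1 → slot 1
494: h=0 → slot 0
283: h=10 → slot 10
884: h=0, probe 0,1,2 → slot 2
208: h=0, probe 0,1,2,3 → slot 3
189: h=7 → slot 7
989: h=1, probe 1,2,3,4 → slot 4
Table: [494, 846, 884, 208, 989, _, _, 189, _, _, 283, _, _]

3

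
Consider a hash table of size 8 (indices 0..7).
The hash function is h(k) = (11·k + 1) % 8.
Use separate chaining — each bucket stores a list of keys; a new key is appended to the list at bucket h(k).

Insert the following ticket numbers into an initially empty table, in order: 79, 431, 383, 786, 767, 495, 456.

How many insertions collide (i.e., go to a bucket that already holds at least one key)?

79 → bucket 6
431 → bucket 6 (collision)
383 → bucket 6 (collision)
786 → bucket 7
767 → bucket 6 (collision)
495 → bucket 6 (collision)
456 → bucket 1
Final buckets:
0: —
1: 456
2: —
3: —
4: —
5: —
6: 79 -> 431 -> 383 -> 767 -> 495
7: 786

4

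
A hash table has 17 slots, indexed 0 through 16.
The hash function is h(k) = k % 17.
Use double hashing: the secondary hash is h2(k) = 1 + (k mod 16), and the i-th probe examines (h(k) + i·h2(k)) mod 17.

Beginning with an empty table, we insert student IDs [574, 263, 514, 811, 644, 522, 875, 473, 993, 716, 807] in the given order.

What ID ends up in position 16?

807

574 hashes to 13; slot 13 is free -> place at 13.
263 hashes to 8; slot 8 is free -> place at 8.
514 hashes to 4; slot 4 is free -> place at 4.
811 hashes to 12; slot 12 is free -> place at 12.
644 hashes to 15; slot 15 is free -> place at 15.
522 hashes to 12, h2=11; 12 taken -> place at 6.
875 hashes to 8, h2=12; 8 taken -> place at 3.
473 hashes to 14; slot 14 is free -> place at 14.
993 hashes to 7; slot 7 is free -> place at 7.
716 hashes to 2; slot 2 is free -> place at 2.
807 hashes to 8, h2=8; 8 taken -> place at 16.
Table: [∅, ∅, 716, 875, 514, ∅, 522, 993, 263, ∅, ∅, ∅, 811, 574, 473, 644, 807]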